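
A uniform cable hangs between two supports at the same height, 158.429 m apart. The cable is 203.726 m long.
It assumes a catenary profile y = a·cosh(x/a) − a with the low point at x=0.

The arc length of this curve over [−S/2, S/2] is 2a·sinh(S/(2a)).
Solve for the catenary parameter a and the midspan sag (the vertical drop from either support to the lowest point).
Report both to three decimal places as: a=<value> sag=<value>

a=62.920 sag=56.809

seed: a₀ = √(S³/(24(L−S))) = √(158.429³/(24·45.297)) = 60.479986
iter 1: u=1.309764  f(a)=+4.048e+00  f'(a)=-1.771e+00  a ← 60.479986 − (+4.048e+00/-1.771e+00) = 62.765437
iter 2: u=1.262072  f(a)=+2.408e-01  f'(a)=-1.566e+00  a ← 62.765437 − (+2.408e-01/-1.566e+00) = 62.919162
iter 3: u=1.258988  f(a)=+9.709e-04  f'(a)=-1.554e+00  a ← 62.919162 − (+9.709e-04/-1.554e+00) = 62.919787
iter 4: u=1.258976  f(a)=+1.593e-08  f'(a)=-1.553e+00  a ← 62.919787 − (+1.593e-08/-1.553e+00) = 62.919787
iter 5: u=1.258976  f(a)=+2.842e-14  f'(a)=-1.553e+00  a ← 62.919787 − (+2.842e-14/-1.553e+00) = 62.919787
converged: |Δa| < 1e-12 after 5 iterations
sag = a·(cosh(S/(2a)) − 1) = 62.919787·(cosh(1.258976) − 1) = 56.808950
T_max/T_min = cosh(S/(2a)) = 1.902879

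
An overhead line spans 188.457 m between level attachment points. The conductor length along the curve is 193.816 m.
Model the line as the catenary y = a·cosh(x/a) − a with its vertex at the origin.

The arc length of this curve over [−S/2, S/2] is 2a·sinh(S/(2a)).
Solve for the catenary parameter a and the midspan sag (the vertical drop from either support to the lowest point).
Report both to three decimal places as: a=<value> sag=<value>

seed: a₀ = √(S³/(24(L−S))) = √(188.457³/(24·5.359)) = 228.123965
iter 1: u=0.413058  f(a)=+4.590e-02  f'(a)=-4.779e-02  a ← 228.123965 − (+4.590e-02/-4.779e-02) = 229.084485
iter 2: u=0.411326  f(a)=+2.915e-04  f'(a)=-4.718e-02  a ← 229.084485 − (+2.915e-04/-4.718e-02) = 229.090664
iter 3: u=0.411315  f(a)=+1.193e-08  f'(a)=-4.718e-02  a ← 229.090664 − (+1.193e-08/-4.718e-02) = 229.090664
iter 4: u=0.411315  f(a)=+0.000e+00  f'(a)=-4.718e-02  a ← 229.090664 − (+0.000e+00/-4.718e-02) = 229.090664
converged: |Δa| < 1e-12 after 4 iterations
sag = a·(cosh(S/(2a)) − 1) = 229.090664·(cosh(0.411315) − 1) = 19.653568
T_max/T_min = cosh(S/(2a)) = 1.085789

a=229.091 sag=19.654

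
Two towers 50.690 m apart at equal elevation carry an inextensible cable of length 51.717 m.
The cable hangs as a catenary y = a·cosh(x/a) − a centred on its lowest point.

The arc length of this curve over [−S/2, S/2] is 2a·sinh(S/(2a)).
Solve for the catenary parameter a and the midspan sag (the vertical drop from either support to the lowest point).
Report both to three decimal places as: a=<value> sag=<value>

a=72.913 sag=4.450

seed: a₀ = √(S³/(24(L−S))) = √(50.690³/(24·1.027)) = 72.693000
iter 1: u=0.348658  f(a)=+6.260e-03  f'(a)=-2.860e-02  a ← 72.693000 − (+6.260e-03/-2.860e-02) = 72.911887
iter 2: u=0.347611  f(a)=+2.839e-05  f'(a)=-2.834e-02  a ← 72.911887 − (+2.839e-05/-2.834e-02) = 72.912889
iter 3: u=0.347607  f(a)=+5.897e-10  f'(a)=-2.834e-02  a ← 72.912889 − (+5.897e-10/-2.834e-02) = 72.912889
iter 4: u=0.347607  f(a)=+0.000e+00  f'(a)=-2.834e-02  a ← 72.912889 − (+0.000e+00/-2.834e-02) = 72.912889
converged: |Δa| < 1e-12 after 4 iterations
sag = a·(cosh(S/(2a)) − 1) = 72.912889·(cosh(0.347607) − 1) = 4.449579
T_max/T_min = cosh(S/(2a)) = 1.061026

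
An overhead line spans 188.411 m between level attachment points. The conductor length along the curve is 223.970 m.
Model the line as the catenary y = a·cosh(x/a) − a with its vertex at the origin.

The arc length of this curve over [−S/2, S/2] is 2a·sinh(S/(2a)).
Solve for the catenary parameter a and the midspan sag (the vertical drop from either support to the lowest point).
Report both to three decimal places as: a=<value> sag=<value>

a=90.932 sag=53.322

seed: a₀ = √(S³/(24(L−S))) = √(188.411³/(24·35.559)) = 88.527661
iter 1: u=1.064136  f(a)=+2.068e+00  f'(a)=-8.981e-01  a ← 88.527661 − (+2.068e+00/-8.981e-01) = 90.830905
iter 2: u=1.037152  f(a)=+8.347e-02  f'(a)=-8.269e-01  a ← 90.830905 − (+8.347e-02/-8.269e-01) = 90.931852
iter 3: u=1.036001  f(a)=+1.486e-04  f'(a)=-8.240e-01  a ← 90.931852 − (+1.486e-04/-8.240e-01) = 90.932032
iter 4: u=1.035999  f(a)=+4.729e-10  f'(a)=-8.240e-01  a ← 90.932032 − (+4.729e-10/-8.240e-01) = 90.932032
iter 5: u=1.035999  f(a)=-5.684e-14  f'(a)=-8.240e-01  a ← 90.932032 − (-5.684e-14/-8.240e-01) = 90.932032
converged: |Δa| < 1e-12 after 5 iterations
sag = a·(cosh(S/(2a)) − 1) = 90.932032·(cosh(1.035999) − 1) = 53.322169
T_max/T_min = cosh(S/(2a)) = 1.586396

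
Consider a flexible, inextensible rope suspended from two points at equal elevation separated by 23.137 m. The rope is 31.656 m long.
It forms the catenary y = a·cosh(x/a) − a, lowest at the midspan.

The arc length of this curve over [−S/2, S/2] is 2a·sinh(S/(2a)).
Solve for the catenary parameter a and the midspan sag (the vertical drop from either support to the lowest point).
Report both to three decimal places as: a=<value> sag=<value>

a=8.181 sag=9.636

seed: a₀ = √(S³/(24(L−S))) = √(23.137³/(24·8.519)) = 7.783244
iter 1: u=1.486334  f(a)=+9.921e-01  f'(a)=-2.712e+00  a ← 7.783244 − (+9.921e-01/-2.712e+00) = 8.148987
iter 2: u=1.419624  f(a)=+7.421e-02  f'(a)=-2.320e+00  a ← 8.148987 − (+7.421e-02/-2.320e+00) = 8.180969
iter 3: u=1.414075  f(a)=+4.895e-04  f'(a)=-2.290e+00  a ← 8.180969 − (+4.895e-04/-2.290e+00) = 8.181183
iter 4: u=1.414038  f(a)=+2.161e-08  f'(a)=-2.290e+00  a ← 8.181183 − (+2.161e-08/-2.290e+00) = 8.181183
iter 5: u=1.414038  f(a)=+1.066e-14  f'(a)=-2.290e+00  a ← 8.181183 − (+1.066e-14/-2.290e+00) = 8.181183
converged: |Δa| < 1e-12 after 5 iterations
sag = a·(cosh(S/(2a)) − 1) = 8.181183·(cosh(1.414038) − 1) = 9.636150
T_max/T_min = cosh(S/(2a)) = 2.177843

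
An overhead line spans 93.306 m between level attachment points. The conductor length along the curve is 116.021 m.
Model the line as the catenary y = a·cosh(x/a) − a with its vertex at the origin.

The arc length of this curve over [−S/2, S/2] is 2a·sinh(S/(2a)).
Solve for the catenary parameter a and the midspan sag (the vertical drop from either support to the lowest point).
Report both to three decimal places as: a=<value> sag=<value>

seed: a₀ = √(S³/(24(L−S))) = √(93.306³/(24·22.715)) = 38.601339
iter 1: u=1.208585  f(a)=+1.718e+00  f'(a)=-1.358e+00  a ← 38.601339 − (+1.718e+00/-1.358e+00) = 39.866299
iter 2: u=1.170237  f(a)=+8.805e-02  f'(a)=-1.222e+00  a ← 39.866299 − (+8.805e-02/-1.222e+00) = 39.938354
iter 3: u=1.168125  f(a)=+2.590e-04  f'(a)=-1.215e+00  a ← 39.938354 − (+2.590e-04/-1.215e+00) = 39.938568
iter 4: u=1.168119  f(a)=+2.256e-09  f'(a)=-1.215e+00  a ← 39.938568 − (+2.256e-09/-1.215e+00) = 39.938568
iter 5: u=1.168119  f(a)=+1.421e-14  f'(a)=-1.215e+00  a ← 39.938568 − (+1.421e-14/-1.215e+00) = 39.938568
converged: |Δa| < 1e-12 after 5 iterations
sag = a·(cosh(S/(2a)) − 1) = 39.938568·(cosh(1.168119) − 1) = 30.490881
T_max/T_min = cosh(S/(2a)) = 1.763445

a=39.939 sag=30.491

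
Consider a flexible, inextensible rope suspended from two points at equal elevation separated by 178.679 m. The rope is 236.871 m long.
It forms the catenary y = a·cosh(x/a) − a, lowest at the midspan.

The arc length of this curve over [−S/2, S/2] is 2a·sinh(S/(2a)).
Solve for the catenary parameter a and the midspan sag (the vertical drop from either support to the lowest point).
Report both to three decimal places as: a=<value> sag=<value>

seed: a₀ = √(S³/(24(L−S))) = √(178.679³/(24·58.192)) = 63.910617
iter 1: u=1.397882  f(a)=+5.957e+00  f'(a)=-2.203e+00  a ← 63.910617 − (+5.957e+00/-2.203e+00) = 66.615281
iter 2: u=1.341126  f(a)=+3.990e-01  f'(a)=-1.917e+00  a ← 66.615281 − (+3.990e-01/-1.917e+00) = 66.823490
iter 3: u=1.336948  f(a)=+2.075e-03  f'(a)=-1.897e+00  a ← 66.823490 − (+2.075e-03/-1.897e+00) = 66.824584
iter 4: u=1.336926  f(a)=+5.672e-08  f'(a)=-1.897e+00  a ← 66.824584 − (+5.672e-08/-1.897e+00) = 66.824584
iter 5: u=1.336926  f(a)=+2.842e-14  f'(a)=-1.897e+00  a ← 66.824584 − (+2.842e-14/-1.897e+00) = 66.824584
converged: |Δa| < 1e-12 after 5 iterations
sag = a·(cosh(S/(2a)) − 1) = 66.824584·(cosh(1.336926) − 1) = 69.162521
T_max/T_min = cosh(S/(2a)) = 2.034986

a=66.825 sag=69.163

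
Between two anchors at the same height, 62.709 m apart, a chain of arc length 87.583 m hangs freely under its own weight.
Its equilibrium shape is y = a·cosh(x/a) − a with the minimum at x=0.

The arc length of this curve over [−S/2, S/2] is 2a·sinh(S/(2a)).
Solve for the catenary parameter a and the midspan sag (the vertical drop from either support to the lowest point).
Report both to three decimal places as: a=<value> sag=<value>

a=21.438 sag=27.320

seed: a₀ = √(S³/(24(L−S))) = √(62.709³/(24·24.874)) = 20.324337
iter 1: u=1.542707  f(a)=+3.133e+00  f'(a)=-3.082e+00  a ← 20.324337 − (+3.133e+00/-3.082e+00) = 21.340990
iter 2: u=1.469215  f(a)=+2.504e-01  f'(a)=-2.607e+00  a ← 21.340990 − (+2.504e-01/-2.607e+00) = 21.437046
iter 3: u=1.462632  f(a)=+1.907e-03  f'(a)=-2.568e+00  a ← 21.437046 − (+1.907e-03/-2.568e+00) = 21.437789
iter 4: u=1.462581  f(a)=+1.125e-07  f'(a)=-2.567e+00  a ← 21.437789 − (+1.125e-07/-2.567e+00) = 21.437789
iter 5: u=1.462581  f(a)=+0.000e+00  f'(a)=-2.567e+00  a ← 21.437789 − (+0.000e+00/-2.567e+00) = 21.437789
converged: |Δa| < 1e-12 after 5 iterations
sag = a·(cosh(S/(2a)) − 1) = 21.437789·(cosh(1.462581) − 1) = 27.319511
T_max/T_min = cosh(S/(2a)) = 2.274362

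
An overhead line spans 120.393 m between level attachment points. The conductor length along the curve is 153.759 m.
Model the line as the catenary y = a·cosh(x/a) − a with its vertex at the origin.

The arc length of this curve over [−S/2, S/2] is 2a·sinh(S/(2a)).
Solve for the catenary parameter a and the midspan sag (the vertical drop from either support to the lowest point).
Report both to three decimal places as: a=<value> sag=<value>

seed: a₀ = √(S³/(24(L−S))) = √(120.393³/(24·33.366)) = 46.681431
iter 1: u=1.289517  f(a)=+2.887e+00  f'(a)=-1.682e+00  a ← 46.681431 − (+2.887e+00/-1.682e+00) = 48.397788
iter 2: u=1.243786  f(a)=+1.668e-01  f'(a)=-1.492e+00  a ← 48.397788 − (+1.668e-01/-1.492e+00) = 48.509572
iter 3: u=1.240920  f(a)=+6.330e-04  f'(a)=-1.481e+00  a ← 48.509572 − (+6.330e-04/-1.481e+00) = 48.509999
iter 4: u=1.240909  f(a)=+9.187e-09  f'(a)=-1.481e+00  a ← 48.509999 − (+9.187e-09/-1.481e+00) = 48.509999
iter 5: u=1.240909  f(a)=+2.842e-14  f'(a)=-1.481e+00  a ← 48.509999 − (+2.842e-14/-1.481e+00) = 48.509999
converged: |Δa| < 1e-12 after 5 iterations
sag = a·(cosh(S/(2a)) − 1) = 48.509999·(cosh(1.240909) − 1) = 42.394773
T_max/T_min = cosh(S/(2a)) = 1.873939

a=48.510 sag=42.395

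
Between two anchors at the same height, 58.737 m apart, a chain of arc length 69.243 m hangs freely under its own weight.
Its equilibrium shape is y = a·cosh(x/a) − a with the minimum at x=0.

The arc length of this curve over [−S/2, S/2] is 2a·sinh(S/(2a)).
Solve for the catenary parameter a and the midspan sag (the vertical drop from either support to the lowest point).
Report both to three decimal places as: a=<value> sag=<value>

seed: a₀ = √(S³/(24(L−S))) = √(58.737³/(24·10.506)) = 28.349364
iter 1: u=1.035949  f(a)=+5.784e-01  f'(a)=-8.238e-01  a ← 28.349364 − (+5.784e-01/-8.238e-01) = 29.051410
iter 2: u=1.010915  f(a)=+2.218e-02  f'(a)=-7.617e-01  a ← 29.051410 − (+2.218e-02/-7.617e-01) = 29.080529
iter 3: u=1.009903  f(a)=+3.551e-05  f'(a)=-7.593e-01  a ← 29.080529 − (+3.551e-05/-7.593e-01) = 29.080576
iter 4: u=1.009901  f(a)=+9.130e-11  f'(a)=-7.593e-01  a ← 29.080576 − (+9.130e-11/-7.593e-01) = 29.080576
iter 5: u=1.009901  f(a)=+0.000e+00  f'(a)=-7.593e-01  a ← 29.080576 − (+0.000e+00/-7.593e-01) = 29.080576
converged: |Δa| < 1e-12 after 5 iterations
sag = a·(cosh(S/(2a)) − 1) = 29.080576·(cosh(1.009901) − 1) = 16.133671
T_max/T_min = cosh(S/(2a)) = 1.554792

a=29.081 sag=16.134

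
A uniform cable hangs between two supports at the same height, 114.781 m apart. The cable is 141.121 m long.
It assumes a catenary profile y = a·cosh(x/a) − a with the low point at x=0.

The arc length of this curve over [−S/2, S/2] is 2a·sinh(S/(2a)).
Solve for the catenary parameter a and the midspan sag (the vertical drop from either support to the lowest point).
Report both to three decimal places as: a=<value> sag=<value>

a=50.511 sag=36.265

seed: a₀ = √(S³/(24(L−S))) = √(114.781³/(24·26.340)) = 48.909306
iter 1: u=1.173407  f(a)=+1.874e+00  f'(a)=-1.233e+00  a ← 48.909306 − (+1.874e+00/-1.233e+00) = 50.429285
iter 2: u=1.138039  f(a)=+9.090e-02  f'(a)=-1.116e+00  a ← 50.429285 − (+9.090e-02/-1.116e+00) = 50.510748
iter 3: u=1.136204  f(a)=+2.381e-04  f'(a)=-1.110e+00  a ← 50.510748 − (+2.381e-04/-1.110e+00) = 50.510963
iter 4: u=1.136199  f(a)=+1.642e-09  f'(a)=-1.110e+00  a ← 50.510963 − (+1.642e-09/-1.110e+00) = 50.510963
iter 5: u=1.136199  f(a)=-2.842e-14  f'(a)=-1.110e+00  a ← 50.510963 − (-2.842e-14/-1.110e+00) = 50.510963
converged: |Δa| < 1e-12 after 5 iterations
sag = a·(cosh(S/(2a)) − 1) = 50.510963·(cosh(1.136199) − 1) = 36.265425
T_max/T_min = cosh(S/(2a)) = 1.717971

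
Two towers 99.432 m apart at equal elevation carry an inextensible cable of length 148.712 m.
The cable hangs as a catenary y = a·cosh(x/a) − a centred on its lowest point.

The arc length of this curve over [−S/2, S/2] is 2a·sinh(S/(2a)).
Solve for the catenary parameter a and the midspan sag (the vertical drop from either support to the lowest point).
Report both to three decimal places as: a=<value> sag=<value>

a=30.768 sag=49.702

seed: a₀ = √(S³/(24(L−S))) = √(99.432³/(24·49.280)) = 28.830242
iter 1: u=1.724439  f(a)=+7.868e+00  f'(a)=-4.549e+00  a ← 28.830242 − (+7.868e+00/-4.549e+00) = 30.559716
iter 2: u=1.626848  f(a)=+7.636e-01  f'(a)=-3.706e+00  a ← 30.559716 − (+7.636e-01/-3.706e+00) = 30.765780
iter 3: u=1.615951  f(a)=+8.899e-03  f'(a)=-3.620e+00  a ← 30.765780 − (+8.899e-03/-3.620e+00) = 30.768238
iter 4: u=1.615822  f(a)=+1.240e-06  f'(a)=-3.619e+00  a ← 30.768238 − (+1.240e-06/-3.619e+00) = 30.768238
iter 5: u=1.615822  f(a)=+2.842e-14  f'(a)=-3.619e+00  a ← 30.768238 − (+2.842e-14/-3.619e+00) = 30.768238
converged: |Δa| < 1e-12 after 5 iterations
sag = a·(cosh(S/(2a)) − 1) = 30.768238·(cosh(1.615822) − 1) = 49.702248
T_max/T_min = cosh(S/(2a)) = 2.615375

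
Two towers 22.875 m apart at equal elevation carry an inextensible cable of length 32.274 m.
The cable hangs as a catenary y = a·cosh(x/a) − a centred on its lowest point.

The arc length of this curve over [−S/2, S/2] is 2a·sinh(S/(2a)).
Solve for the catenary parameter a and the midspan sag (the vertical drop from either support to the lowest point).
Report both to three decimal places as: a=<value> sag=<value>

a=7.697 sag=10.182

seed: a₀ = √(S³/(24(L−S))) = √(22.875³/(24·9.399)) = 7.284424
iter 1: u=1.570131  f(a)=+1.229e+00  f'(a)=-3.275e+00  a ← 7.284424 − (+1.229e+00/-3.275e+00) = 7.659632
iter 2: u=1.493218  f(a)=+1.013e-01  f'(a)=-2.756e+00  a ← 7.659632 − (+1.013e-01/-2.756e+00) = 7.696407
iter 3: u=1.486083  f(a)=+8.258e-04  f'(a)=-2.711e+00  a ← 7.696407 − (+8.258e-04/-2.711e+00) = 7.696711
iter 4: u=1.486024  f(a)=+5.583e-08  f'(a)=-2.710e+00  a ← 7.696711 − (+5.583e-08/-2.710e+00) = 7.696711
iter 5: u=1.486024  f(a)=+0.000e+00  f'(a)=-2.710e+00  a ← 7.696711 − (+0.000e+00/-2.710e+00) = 7.696711
converged: |Δa| < 1e-12 after 5 iterations
sag = a·(cosh(S/(2a)) − 1) = 7.696711·(cosh(1.486024) − 1) = 10.181827
T_max/T_min = cosh(S/(2a)) = 2.322880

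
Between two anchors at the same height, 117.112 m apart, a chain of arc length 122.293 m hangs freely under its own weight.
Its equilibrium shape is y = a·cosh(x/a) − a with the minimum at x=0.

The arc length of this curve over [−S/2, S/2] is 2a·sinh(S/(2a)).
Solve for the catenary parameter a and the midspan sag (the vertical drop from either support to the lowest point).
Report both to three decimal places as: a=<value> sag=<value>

a=114.402 sag=15.316

seed: a₀ = √(S³/(24(L−S))) = √(117.112³/(24·5.181)) = 113.655297
iter 1: u=0.515207  f(a)=+6.920e-02  f'(a)=-9.361e-02  a ← 113.655297 − (+6.920e-02/-9.361e-02) = 114.394484
iter 2: u=0.511878  f(a)=+6.809e-04  f'(a)=-9.178e-02  a ← 114.394484 − (+6.809e-04/-9.178e-02) = 114.401903
iter 3: u=0.511845  f(a)=+6.738e-08  f'(a)=-9.176e-02  a ← 114.401903 − (+6.738e-08/-9.176e-02) = 114.401904
iter 4: u=0.511845  f(a)=+0.000e+00  f'(a)=-9.176e-02  a ← 114.401904 − (+0.000e+00/-9.176e-02) = 114.401904
converged: |Δa| < 1e-12 after 4 iterations
sag = a·(cosh(S/(2a)) − 1) = 114.401904·(cosh(0.511845) − 1) = 15.315828
T_max/T_min = cosh(S/(2a)) = 1.133877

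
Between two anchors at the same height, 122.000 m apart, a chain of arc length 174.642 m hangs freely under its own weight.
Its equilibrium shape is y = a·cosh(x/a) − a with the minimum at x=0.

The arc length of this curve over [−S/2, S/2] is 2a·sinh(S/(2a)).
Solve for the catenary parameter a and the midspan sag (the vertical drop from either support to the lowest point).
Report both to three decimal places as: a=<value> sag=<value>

a=40.156 sag=55.956

seed: a₀ = √(S³/(24(L−S))) = √(122.000³/(24·52.642)) = 37.911235
iter 1: u=1.609022  f(a)=+7.250e+00  f'(a)=-3.566e+00  a ← 37.911235 − (+7.250e+00/-3.566e+00) = 39.944374
iter 2: u=1.527124  f(a)=+6.241e-01  f'(a)=-2.976e+00  a ← 39.944374 − (+6.241e-01/-2.976e+00) = 40.154060
iter 3: u=1.519149  f(a)=+5.586e-03  f'(a)=-2.923e+00  a ← 40.154060 − (+5.586e-03/-2.923e+00) = 40.155971
iter 4: u=1.519077  f(a)=+4.564e-07  f'(a)=-2.923e+00  a ← 40.155971 − (+4.564e-07/-2.923e+00) = 40.155971
iter 5: u=1.519077  f(a)=-2.842e-14  f'(a)=-2.923e+00  a ← 40.155971 − (-2.842e-14/-2.923e+00) = 40.155971
converged: |Δa| < 1e-12 after 5 iterations
sag = a·(cosh(S/(2a)) − 1) = 40.155971·(cosh(1.519077) − 1) = 55.955730
T_max/T_min = cosh(S/(2a)) = 2.393460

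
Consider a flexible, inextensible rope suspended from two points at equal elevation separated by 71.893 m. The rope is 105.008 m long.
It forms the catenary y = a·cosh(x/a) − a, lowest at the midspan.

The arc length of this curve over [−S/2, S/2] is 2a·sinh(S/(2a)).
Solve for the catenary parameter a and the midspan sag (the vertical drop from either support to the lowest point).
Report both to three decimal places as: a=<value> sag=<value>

a=22.982 sag=34.331

seed: a₀ = √(S³/(24(L−S))) = √(71.893³/(24·33.115)) = 21.622799
iter 1: u=1.662435  f(a)=+4.889e+00  f'(a)=-3.997e+00  a ← 21.622799 − (+4.889e+00/-3.997e+00) = 22.845815
iter 2: u=1.573439  f(a)=+4.455e-01  f'(a)=-3.299e+00  a ← 22.845815 − (+4.455e-01/-3.299e+00) = 22.980829
iter 3: u=1.564195  f(a)=+4.517e-03  f'(a)=-3.233e+00  a ← 22.980829 − (+4.517e-03/-3.233e+00) = 22.982227
iter 4: u=1.564100  f(a)=+4.749e-07  f'(a)=-3.232e+00  a ← 22.982227 − (+4.749e-07/-3.232e+00) = 22.982227
iter 5: u=1.564100  f(a)=+1.421e-14  f'(a)=-3.232e+00  a ← 22.982227 − (+1.421e-14/-3.232e+00) = 22.982227
converged: |Δa| < 1e-12 after 5 iterations
sag = a·(cosh(S/(2a)) − 1) = 22.982227·(cosh(1.564100) − 1) = 34.331408
T_max/T_min = cosh(S/(2a)) = 2.493824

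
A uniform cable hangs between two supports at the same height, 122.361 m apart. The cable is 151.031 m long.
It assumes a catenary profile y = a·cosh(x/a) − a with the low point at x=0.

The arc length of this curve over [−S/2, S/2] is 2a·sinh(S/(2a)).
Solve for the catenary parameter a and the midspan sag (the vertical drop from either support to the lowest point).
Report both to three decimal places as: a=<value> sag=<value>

seed: a₀ = √(S³/(24(L−S))) = √(122.361³/(24·28.670)) = 51.599448
iter 1: u=1.185681  f(a)=+2.084e+00  f'(a)=-1.276e+00  a ← 51.599448 − (+2.084e+00/-1.276e+00) = 53.233330
iter 2: u=1.149289  f(a)=+1.031e-01  f'(a)=-1.152e+00  a ← 53.233330 − (+1.031e-01/-1.152e+00) = 53.322798
iter 3: u=1.147361  f(a)=+2.812e-04  f'(a)=-1.146e+00  a ← 53.322798 − (+2.812e-04/-1.146e+00) = 53.323043
iter 4: u=1.147356  f(a)=+2.106e-09  f'(a)=-1.146e+00  a ← 53.323043 − (+2.106e-09/-1.146e+00) = 53.323043
iter 5: u=1.147356  f(a)=+0.000e+00  f'(a)=-1.146e+00  a ← 53.323043 − (+0.000e+00/-1.146e+00) = 53.323043
converged: |Δa| < 1e-12 after 5 iterations
sag = a·(cosh(S/(2a)) − 1) = 53.323043·(cosh(1.147356) − 1) = 39.121198
T_max/T_min = cosh(S/(2a)) = 1.733664

a=53.323 sag=39.121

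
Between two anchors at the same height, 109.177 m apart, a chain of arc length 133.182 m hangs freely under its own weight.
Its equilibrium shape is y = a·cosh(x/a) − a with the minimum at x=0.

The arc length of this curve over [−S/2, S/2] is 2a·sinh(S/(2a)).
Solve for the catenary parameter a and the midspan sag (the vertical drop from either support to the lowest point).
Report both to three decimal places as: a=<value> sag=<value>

a=49.021 sag=33.668

seed: a₀ = √(S³/(24(L−S))) = √(109.177³/(24·24.005)) = 47.526984
iter 1: u=1.148579  f(a)=+1.634e+00  f'(a)=-1.150e+00  a ← 47.526984 − (+1.634e+00/-1.150e+00) = 48.948084
iter 2: u=1.115233  f(a)=+7.616e-02  f'(a)=-1.045e+00  a ← 48.948084 − (+7.616e-02/-1.045e+00) = 49.020964
iter 3: u=1.113575  f(a)=+1.833e-04  f'(a)=-1.040e+00  a ← 49.020964 − (+1.833e-04/-1.040e+00) = 49.021140
iter 4: u=1.113571  f(a)=+1.068e-09  f'(a)=-1.040e+00  a ← 49.021140 − (+1.068e-09/-1.040e+00) = 49.021140
iter 5: u=1.113571  f(a)=+0.000e+00  f'(a)=-1.040e+00  a ← 49.021140 − (+0.000e+00/-1.040e+00) = 49.021140
converged: |Δa| < 1e-12 after 5 iterations
sag = a·(cosh(S/(2a)) − 1) = 49.021140·(cosh(1.113571) − 1) = 33.667635
T_max/T_min = cosh(S/(2a)) = 1.686798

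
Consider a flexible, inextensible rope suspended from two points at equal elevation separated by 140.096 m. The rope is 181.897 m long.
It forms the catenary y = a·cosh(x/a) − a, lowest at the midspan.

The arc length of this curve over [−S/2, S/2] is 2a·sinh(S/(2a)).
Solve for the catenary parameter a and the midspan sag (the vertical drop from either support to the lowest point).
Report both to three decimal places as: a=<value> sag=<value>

a=54.551 sag=51.503

seed: a₀ = √(S³/(24(L−S))) = √(140.096³/(24·41.801)) = 52.352768
iter 1: u=1.338000  f(a)=+3.905e+00  f'(a)=-1.902e+00  a ← 52.352768 − (+3.905e+00/-1.902e+00) = 54.406333
iter 2: u=1.287497  f(a)=+2.415e-01  f'(a)=-1.673e+00  a ← 54.406333 − (+2.415e-01/-1.673e+00) = 54.550699
iter 3: u=1.284090  f(a)=+1.059e-03  f'(a)=-1.658e+00  a ← 54.550699 − (+1.059e-03/-1.658e+00) = 54.551338
iter 4: u=1.284075  f(a)=+2.054e-08  f'(a)=-1.658e+00  a ← 54.551338 − (+2.054e-08/-1.658e+00) = 54.551338
iter 5: u=1.284075  f(a)=-2.842e-14  f'(a)=-1.658e+00  a ← 54.551338 − (-2.842e-14/-1.658e+00) = 54.551338
converged: |Δa| < 1e-12 after 5 iterations
sag = a·(cosh(S/(2a)) − 1) = 54.551338·(cosh(1.284075) − 1) = 51.502790
T_max/T_min = cosh(S/(2a)) = 1.944116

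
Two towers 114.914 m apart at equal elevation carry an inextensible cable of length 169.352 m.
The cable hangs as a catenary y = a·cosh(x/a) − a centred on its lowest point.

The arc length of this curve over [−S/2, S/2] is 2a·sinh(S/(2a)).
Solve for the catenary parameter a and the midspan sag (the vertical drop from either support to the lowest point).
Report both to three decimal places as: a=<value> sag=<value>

a=36.279 sag=55.842

seed: a₀ = √(S³/(24(L−S))) = √(114.914³/(24·54.438)) = 34.080245
iter 1: u=1.685933  f(a)=+8.281e+00  f'(a)=-4.200e+00  a ← 34.080245 − (+8.281e+00/-4.200e+00) = 36.052046
iter 2: u=1.593724  f(a)=+7.731e-01  f'(a)=-3.449e+00  a ← 36.052046 − (+7.731e-01/-3.449e+00) = 36.276182
iter 3: u=1.583877  f(a)=+8.270e-03  f'(a)=-3.376e+00  a ← 36.276182 − (+8.270e-03/-3.376e+00) = 36.278632
iter 4: u=1.583770  f(a)=+9.686e-07  f'(a)=-3.375e+00  a ← 36.278632 − (+9.686e-07/-3.375e+00) = 36.278632
iter 5: u=1.583770  f(a)=+0.000e+00  f'(a)=-3.375e+00  a ← 36.278632 − (+0.000e+00/-3.375e+00) = 36.278632
converged: |Δa| < 1e-12 after 5 iterations
sag = a·(cosh(S/(2a)) − 1) = 36.278632·(cosh(1.583770) − 1) = 55.841746
T_max/T_min = cosh(S/(2a)) = 2.539246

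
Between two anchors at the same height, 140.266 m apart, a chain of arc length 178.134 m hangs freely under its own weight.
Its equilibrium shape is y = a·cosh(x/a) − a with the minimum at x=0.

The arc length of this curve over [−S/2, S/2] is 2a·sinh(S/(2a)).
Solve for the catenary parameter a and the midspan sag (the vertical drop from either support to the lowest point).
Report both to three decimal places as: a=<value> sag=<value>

seed: a₀ = √(S³/(24(L−S))) = √(140.266³/(24·37.868)) = 55.104468
iter 1: u=1.272728  f(a)=+3.188e+00  f'(a)=-1.610e+00  a ← 55.104468 − (+3.188e+00/-1.610e+00) = 57.084199
iter 2: u=1.228589  f(a)=+1.799e-01  f'(a)=-1.433e+00  a ← 57.084199 − (+1.799e-01/-1.433e+00) = 57.209687
iter 3: u=1.225894  f(a)=+6.482e-04  f'(a)=-1.423e+00  a ← 57.209687 − (+6.482e-04/-1.423e+00) = 57.210143
iter 4: u=1.225884  f(a)=+8.487e-09  f'(a)=-1.423e+00  a ← 57.210143 − (+8.487e-09/-1.423e+00) = 57.210143
iter 5: u=1.225884  f(a)=-2.842e-14  f'(a)=-1.423e+00  a ← 57.210143 − (-2.842e-14/-1.423e+00) = 57.210143
converged: |Δa| < 1e-12 after 5 iterations
sag = a·(cosh(S/(2a)) − 1) = 57.210143·(cosh(1.225884) − 1) = 48.647927
T_max/T_min = cosh(S/(2a)) = 1.850337

a=57.210 sag=48.648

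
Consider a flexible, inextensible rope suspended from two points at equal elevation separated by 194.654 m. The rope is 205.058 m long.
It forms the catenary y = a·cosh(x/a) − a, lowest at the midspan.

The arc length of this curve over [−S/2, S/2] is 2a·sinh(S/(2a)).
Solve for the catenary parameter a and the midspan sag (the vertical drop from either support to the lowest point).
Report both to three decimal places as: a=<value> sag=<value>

a=173.227 sag=28.068

seed: a₀ = √(S³/(24(L−S))) = √(194.654³/(24·10.404)) = 171.865698
iter 1: u=0.566297  f(a)=+1.681e-01  f'(a)=-1.250e-01  a ← 171.865698 − (+1.681e-01/-1.250e-01) = 173.210540
iter 2: u=0.561900  f(a)=+1.994e-03  f'(a)=-1.220e-01  a ← 173.210540 − (+1.994e-03/-1.220e-01) = 173.226874
iter 3: u=0.561847  f(a)=+2.878e-07  f'(a)=-1.220e-01  a ← 173.226874 − (+2.878e-07/-1.220e-01) = 173.226877
iter 4: u=0.561847  f(a)=-2.842e-14  f'(a)=-1.220e-01  a ← 173.226877 − (-2.842e-14/-1.220e-01) = 173.226877
converged: |Δa| < 1e-12 after 4 iterations
sag = a·(cosh(S/(2a)) − 1) = 173.226877·(cosh(0.561847) − 1) = 28.068296
T_max/T_min = cosh(S/(2a)) = 1.162032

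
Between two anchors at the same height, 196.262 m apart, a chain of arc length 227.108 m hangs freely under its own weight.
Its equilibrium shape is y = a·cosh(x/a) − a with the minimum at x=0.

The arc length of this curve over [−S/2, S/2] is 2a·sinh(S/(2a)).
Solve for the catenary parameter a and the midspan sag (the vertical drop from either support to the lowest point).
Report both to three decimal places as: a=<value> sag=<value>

seed: a₀ = √(S³/(24(L−S))) = √(196.262³/(24·30.846)) = 101.053017
iter 1: u=0.971084  f(a)=+1.487e+00  f'(a)=-6.700e-01  a ← 101.053017 − (+1.487e+00/-6.700e-01) = 103.273026
iter 2: u=0.950209  f(a)=+5.043e-02  f'(a)=-6.253e-01  a ← 103.273026 − (+5.043e-02/-6.253e-01) = 103.353676
iter 3: u=0.949468  f(a)=+6.247e-05  f'(a)=-6.237e-01  a ← 103.353676 − (+6.247e-05/-6.237e-01) = 103.353776
iter 4: u=0.949467  f(a)=+9.607e-11  f'(a)=-6.237e-01  a ← 103.353776 − (+9.607e-11/-6.237e-01) = 103.353776
iter 5: u=0.949467  f(a)=+2.842e-14  f'(a)=-6.237e-01  a ← 103.353776 − (+2.842e-14/-6.237e-01) = 103.353776
converged: |Δa| < 1e-12 after 5 iterations
sag = a·(cosh(S/(2a)) − 1) = 103.353776·(cosh(0.949467) − 1) = 50.192679
T_max/T_min = cosh(S/(2a)) = 1.485640

a=103.354 sag=50.193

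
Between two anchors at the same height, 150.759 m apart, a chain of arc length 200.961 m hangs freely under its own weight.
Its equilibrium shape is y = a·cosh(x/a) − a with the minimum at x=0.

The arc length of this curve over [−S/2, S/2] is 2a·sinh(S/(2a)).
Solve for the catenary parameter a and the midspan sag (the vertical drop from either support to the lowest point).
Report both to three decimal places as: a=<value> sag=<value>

seed: a₀ = √(S³/(24(L−S))) = √(150.759³/(24·50.202)) = 53.328423
iter 1: u=1.413496  f(a)=+5.260e+00  f'(a)=-2.287e+00  a ← 53.328423 − (+5.260e+00/-2.287e+00) = 55.628790
iter 2: u=1.355045  f(a)=+3.595e-01  f'(a)=-1.984e+00  a ← 55.628790 − (+3.595e-01/-1.984e+00) = 55.810005
iter 3: u=1.350645  f(a)=+1.952e-03  f'(a)=-1.962e+00  a ← 55.810005 − (+1.952e-03/-1.962e+00) = 55.811000
iter 4: u=1.350621  f(a)=+5.821e-08  f'(a)=-1.962e+00  a ← 55.811000 − (+5.821e-08/-1.962e+00) = 55.811000
iter 5: u=1.350621  f(a)=-2.842e-14  f'(a)=-1.962e+00  a ← 55.811000 − (-2.842e-14/-1.962e+00) = 55.811000
converged: |Δa| < 1e-12 after 5 iterations
sag = a·(cosh(S/(2a)) − 1) = 55.811000·(cosh(1.350621) − 1) = 59.128978
T_max/T_min = cosh(S/(2a)) = 2.059450

a=55.811 sag=59.129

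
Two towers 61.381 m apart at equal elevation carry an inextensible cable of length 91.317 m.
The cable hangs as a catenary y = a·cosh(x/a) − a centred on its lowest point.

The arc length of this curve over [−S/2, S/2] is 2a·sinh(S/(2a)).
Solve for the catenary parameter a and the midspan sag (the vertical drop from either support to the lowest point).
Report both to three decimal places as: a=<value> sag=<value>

seed: a₀ = √(S³/(24(L−S))) = √(61.381³/(24·29.936)) = 17.941074
iter 1: u=1.710628  f(a)=+4.698e+00  f'(a)=-4.421e+00  a ← 17.941074 − (+4.698e+00/-4.421e+00) = 19.003601
iter 2: u=1.614983  f(a)=+4.497e-01  f'(a)=-3.612e+00  a ← 19.003601 − (+4.497e-01/-3.612e+00) = 19.128095
iter 3: u=1.604472  f(a)=+5.083e-03  f'(a)=-3.531e+00  a ← 19.128095 − (+5.083e-03/-3.531e+00) = 19.129535
iter 4: u=1.604352  f(a)=+6.658e-07  f'(a)=-3.530e+00  a ← 19.129535 − (+6.658e-07/-3.530e+00) = 19.129535
iter 5: u=1.604352  f(a)=+1.421e-14  f'(a)=-3.530e+00  a ← 19.129535 − (+1.421e-14/-3.530e+00) = 19.129535
converged: |Δa| < 1e-12 after 5 iterations
sag = a·(cosh(S/(2a)) − 1) = 19.129535·(cosh(1.604352) − 1) = 30.374381
T_max/T_min = cosh(S/(2a)) = 2.587826

a=19.130 sag=30.374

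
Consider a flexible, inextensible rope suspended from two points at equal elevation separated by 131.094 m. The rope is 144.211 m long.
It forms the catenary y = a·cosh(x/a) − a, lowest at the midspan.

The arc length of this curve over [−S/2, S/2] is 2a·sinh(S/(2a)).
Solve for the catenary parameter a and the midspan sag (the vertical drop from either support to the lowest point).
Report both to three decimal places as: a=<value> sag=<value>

a=85.838 sag=26.266

seed: a₀ = √(S³/(24(L−S))) = √(131.094³/(24·13.117)) = 84.596295
iter 1: u=0.774821  f(a)=+3.994e-01  f'(a)=-3.291e-01  a ← 84.596295 − (+3.994e-01/-3.291e-01) = 85.809841
iter 2: u=0.763863  f(a)=+8.757e-03  f'(a)=-3.148e-01  a ← 85.809841 − (+8.757e-03/-3.148e-01) = 85.837655
iter 3: u=0.763616  f(a)=+4.419e-06  f'(a)=-3.145e-01  a ← 85.837655 − (+4.419e-06/-3.145e-01) = 85.837669
iter 4: u=0.763616  f(a)=+1.165e-12  f'(a)=-3.145e-01  a ← 85.837669 − (+1.165e-12/-3.145e-01) = 85.837669
converged: |Δa| < 1e-12 after 4 iterations
sag = a·(cosh(S/(2a)) − 1) = 85.837669·(cosh(0.763616) − 1) = 26.266339
T_max/T_min = cosh(S/(2a)) = 1.306000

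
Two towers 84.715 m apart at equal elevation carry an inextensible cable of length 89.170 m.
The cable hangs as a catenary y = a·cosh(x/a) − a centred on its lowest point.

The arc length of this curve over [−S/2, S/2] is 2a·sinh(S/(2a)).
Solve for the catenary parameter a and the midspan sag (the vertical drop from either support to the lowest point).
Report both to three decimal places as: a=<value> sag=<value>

seed: a₀ = √(S³/(24(L−S))) = √(84.715³/(24·4.455)) = 75.406884
iter 1: u=0.561719  f(a)=+7.081e-02  f'(a)=-1.219e-01  a ← 75.406884 − (+7.081e-02/-1.219e-01) = 75.987665
iter 2: u=0.557426  f(a)=+8.265e-04  f'(a)=-1.191e-01  a ← 75.987665 − (+8.265e-04/-1.191e-01) = 75.994605
iter 3: u=0.557375  f(a)=+1.155e-07  f'(a)=-1.191e-01  a ← 75.994605 − (+1.155e-07/-1.191e-01) = 75.994606
iter 4: u=0.557375  f(a)=+0.000e+00  f'(a)=-1.191e-01  a ← 75.994606 − (+0.000e+00/-1.191e-01) = 75.994606
converged: |Δa| < 1e-12 after 4 iterations
sag = a·(cosh(S/(2a)) − 1) = 75.994606·(cosh(0.557375) − 1) = 12.113296
T_max/T_min = cosh(S/(2a)) = 1.159397

a=75.995 sag=12.113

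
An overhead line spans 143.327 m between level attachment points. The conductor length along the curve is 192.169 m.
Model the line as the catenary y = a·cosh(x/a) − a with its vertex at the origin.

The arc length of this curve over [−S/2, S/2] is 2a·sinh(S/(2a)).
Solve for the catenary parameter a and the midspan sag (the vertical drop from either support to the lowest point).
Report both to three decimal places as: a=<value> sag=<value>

seed: a₀ = √(S³/(24(L−S))) = √(143.327³/(24·48.842)) = 50.117532
iter 1: u=1.429909  f(a)=+5.243e+00  f'(a)=-2.378e+00  a ← 50.117532 − (+5.243e+00/-2.378e+00) = 52.322604
iter 2: u=1.369647  f(a)=+3.659e-01  f'(a)=-2.057e+00  a ← 52.322604 − (+3.659e-01/-2.057e+00) = 52.500525
iter 3: u=1.365005  f(a)=+2.077e-03  f'(a)=-2.033e+00  a ← 52.500525 − (+2.077e-03/-2.033e+00) = 52.501547
iter 4: u=1.364979  f(a)=+6.781e-08  f'(a)=-2.033e+00  a ← 52.501547 − (+6.781e-08/-2.033e+00) = 52.501547
iter 5: u=1.364979  f(a)=-2.842e-14  f'(a)=-2.033e+00  a ← 52.501547 − (-2.842e-14/-2.033e+00) = 52.501547
converged: |Δa| < 1e-12 after 5 iterations
sag = a·(cosh(S/(2a)) − 1) = 52.501547·(cosh(1.364979) − 1) = 56.991117
T_max/T_min = cosh(S/(2a)) = 2.085513

a=52.502 sag=56.991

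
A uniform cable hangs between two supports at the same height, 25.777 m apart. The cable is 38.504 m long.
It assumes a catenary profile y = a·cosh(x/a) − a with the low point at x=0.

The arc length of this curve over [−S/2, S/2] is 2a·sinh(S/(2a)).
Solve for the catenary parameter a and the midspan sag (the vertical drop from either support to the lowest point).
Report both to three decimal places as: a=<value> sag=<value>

a=7.990 sag=12.854

seed: a₀ = √(S³/(24(L−S))) = √(25.777³/(24·12.727)) = 7.488243
iter 1: u=1.721165  f(a)=+2.024e+00  f'(a)=-4.519e+00  a ← 7.488243 − (+2.024e+00/-4.519e+00) = 7.936090
iter 2: u=1.624037  f(a)=+1.958e-01  f'(a)=-3.683e+00  a ← 7.936090 − (+1.958e-01/-3.683e+00) = 7.989239
iter 3: u=1.613232  f(a)=+2.265e-03  f'(a)=-3.598e+00  a ← 7.989239 − (+2.265e-03/-3.598e+00) = 7.989869
iter 4: u=1.613105  f(a)=+3.110e-07  f'(a)=-3.597e+00  a ← 7.989869 − (+3.110e-07/-3.597e+00) = 7.989869
iter 5: u=1.613105  f(a)=+7.105e-15  f'(a)=-3.597e+00  a ← 7.989869 − (+7.105e-15/-3.597e+00) = 7.989869
converged: |Δa| < 1e-12 after 5 iterations
sag = a·(cosh(S/(2a)) − 1) = 7.989869·(cosh(1.613105) − 1) = 12.854255
T_max/T_min = cosh(S/(2a)) = 2.608819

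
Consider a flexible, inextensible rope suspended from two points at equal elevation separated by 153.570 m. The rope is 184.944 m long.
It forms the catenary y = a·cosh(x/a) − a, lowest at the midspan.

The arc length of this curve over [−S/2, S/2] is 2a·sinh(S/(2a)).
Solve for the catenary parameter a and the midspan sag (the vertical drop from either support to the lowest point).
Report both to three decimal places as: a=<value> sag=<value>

a=71.386 sag=45.435

seed: a₀ = √(S³/(24(L−S))) = √(153.570³/(24·31.374)) = 69.353600
iter 1: u=1.107152  f(a)=+1.980e+00  f'(a)=-1.021e+00  a ← 69.353600 − (+1.980e+00/-1.021e+00) = 71.293565
iter 2: u=1.077026  f(a)=+8.612e-02  f'(a)=-9.336e-01  a ← 71.293565 − (+8.612e-02/-9.336e-01) = 71.385807
iter 3: u=1.075634  f(a)=+1.793e-04  f'(a)=-9.297e-01  a ← 71.385807 − (+1.793e-04/-9.297e-01) = 71.386000
iter 4: u=1.075631  f(a)=+7.809e-10  f'(a)=-9.297e-01  a ← 71.386000 − (+7.809e-10/-9.297e-01) = 71.386000
iter 5: u=1.075631  f(a)=+0.000e+00  f'(a)=-9.297e-01  a ← 71.386000 − (+0.000e+00/-9.297e-01) = 71.386000
converged: |Δa| < 1e-12 after 5 iterations
sag = a·(cosh(S/(2a)) − 1) = 71.386000·(cosh(1.075631) − 1) = 45.434511
T_max/T_min = cosh(S/(2a)) = 1.636462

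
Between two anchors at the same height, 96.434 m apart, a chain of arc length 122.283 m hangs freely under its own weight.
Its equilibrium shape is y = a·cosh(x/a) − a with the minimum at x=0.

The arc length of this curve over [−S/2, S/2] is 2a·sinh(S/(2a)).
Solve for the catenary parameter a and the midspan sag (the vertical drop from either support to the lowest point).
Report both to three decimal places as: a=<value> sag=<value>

a=39.464 sag=33.308

seed: a₀ = √(S³/(24(L−S))) = √(96.434³/(24·25.849)) = 38.020496
iter 1: u=1.268184  f(a)=+2.160e+00  f'(a)=-1.591e+00  a ← 38.020496 − (+2.160e+00/-1.591e+00) = 39.377842
iter 2: u=1.224470  f(a)=+1.211e-01  f'(a)=-1.418e+00  a ← 39.377842 − (+1.211e-01/-1.418e+00) = 39.463245
iter 3: u=1.221820  f(a)=+4.302e-04  f'(a)=-1.407e+00  a ← 39.463245 − (+4.302e-04/-1.407e+00) = 39.463551
iter 4: u=1.221811  f(a)=+5.476e-09  f'(a)=-1.407e+00  a ← 39.463551 − (+5.476e-09/-1.407e+00) = 39.463551
iter 5: u=1.221811  f(a)=-1.421e-14  f'(a)=-1.407e+00  a ← 39.463551 − (-1.421e-14/-1.407e+00) = 39.463551
converged: |Δa| < 1e-12 after 5 iterations
sag = a·(cosh(S/(2a)) − 1) = 39.463551·(cosh(1.221811) − 1) = 33.307699
T_max/T_min = cosh(S/(2a)) = 1.844012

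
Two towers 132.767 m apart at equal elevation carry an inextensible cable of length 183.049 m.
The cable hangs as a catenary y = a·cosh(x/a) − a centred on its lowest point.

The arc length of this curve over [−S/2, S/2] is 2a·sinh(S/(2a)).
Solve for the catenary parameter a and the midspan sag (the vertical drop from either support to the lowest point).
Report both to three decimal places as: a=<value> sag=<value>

a=46.349 sag=56.242

seed: a₀ = √(S³/(24(L−S))) = √(132.767³/(24·50.282)) = 44.037567
iter 1: u=1.507429  f(a)=+6.032e+00  f'(a)=-2.846e+00  a ← 44.037567 − (+6.032e+00/-2.846e+00) = 46.156687
iter 2: u=1.438221  f(a)=+4.627e-01  f'(a)=-2.425e+00  a ← 46.156687 − (+4.627e-01/-2.425e+00) = 46.347500
iter 3: u=1.432299  f(a)=+3.223e-03  f'(a)=-2.391e+00  a ← 46.347500 − (+3.223e-03/-2.391e+00) = 46.348848
iter 4: u=1.432258  f(a)=+1.588e-07  f'(a)=-2.391e+00  a ← 46.348848 − (+1.588e-07/-2.391e+00) = 46.348848
iter 5: u=1.432258  f(a)=-2.842e-14  f'(a)=-2.391e+00  a ← 46.348848 − (-2.842e-14/-2.391e+00) = 46.348848
converged: |Δa| < 1e-12 after 5 iterations
sag = a·(cosh(S/(2a)) − 1) = 46.348848·(cosh(1.432258) − 1) = 56.242330
T_max/T_min = cosh(S/(2a)) = 2.213457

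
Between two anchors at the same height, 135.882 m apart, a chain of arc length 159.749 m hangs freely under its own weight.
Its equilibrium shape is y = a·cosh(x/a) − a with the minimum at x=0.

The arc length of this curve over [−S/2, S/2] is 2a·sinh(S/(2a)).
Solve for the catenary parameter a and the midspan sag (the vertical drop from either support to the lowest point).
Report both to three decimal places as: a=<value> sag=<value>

a=67.859 sag=36.949

seed: a₀ = √(S³/(24(L−S))) = √(135.882³/(24·23.867)) = 66.181767
iter 1: u=1.026582  f(a)=+1.290e+00  f'(a)=-8.002e-01  a ← 66.181767 − (+1.290e+00/-8.002e-01) = 67.793469
iter 2: u=1.002176  f(a)=+4.861e-02  f'(a)=-7.409e-01  a ← 67.793469 − (+4.861e-02/-7.409e-01) = 67.859084
iter 3: u=1.001207  f(a)=+7.507e-05  f'(a)=-7.386e-01  a ← 67.859084 − (+7.507e-05/-7.386e-01) = 67.859186
iter 4: u=1.001206  f(a)=+1.796e-10  f'(a)=-7.386e-01  a ← 67.859186 − (+1.796e-10/-7.386e-01) = 67.859186
iter 5: u=1.001206  f(a)=+2.842e-14  f'(a)=-7.386e-01  a ← 67.859186 − (+2.842e-14/-7.386e-01) = 67.859186
converged: |Δa| < 1e-12 after 5 iterations
sag = a·(cosh(S/(2a)) − 1) = 67.859186·(cosh(1.001206) − 1) = 36.949234
T_max/T_min = cosh(S/(2a)) = 1.544499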